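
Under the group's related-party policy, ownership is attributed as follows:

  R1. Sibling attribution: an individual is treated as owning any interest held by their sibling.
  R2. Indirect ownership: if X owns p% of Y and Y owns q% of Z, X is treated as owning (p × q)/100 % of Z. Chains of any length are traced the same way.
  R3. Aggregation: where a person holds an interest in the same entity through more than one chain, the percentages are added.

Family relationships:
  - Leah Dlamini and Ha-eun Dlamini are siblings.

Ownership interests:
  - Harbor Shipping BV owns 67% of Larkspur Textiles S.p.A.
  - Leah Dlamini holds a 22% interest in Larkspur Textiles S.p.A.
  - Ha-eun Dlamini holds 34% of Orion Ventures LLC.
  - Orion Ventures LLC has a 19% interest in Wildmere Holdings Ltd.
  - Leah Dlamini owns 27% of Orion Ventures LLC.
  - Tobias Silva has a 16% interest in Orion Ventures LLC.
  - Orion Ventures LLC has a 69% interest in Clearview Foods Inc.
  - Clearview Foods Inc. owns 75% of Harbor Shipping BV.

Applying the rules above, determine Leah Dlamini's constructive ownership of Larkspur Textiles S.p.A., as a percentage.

By sibling attribution (R1), Leah Dlamini is treated as also owning Ha-eun Dlamini's interest in Orion Ventures LLC, giving 27% + 34% = 61%.
Chain via Orion Ventures LLC → Clearview Foods Inc. → Harbor Shipping BV (R2): 61% × 69% × 75% × 67% = 21.150225% of Larkspur Textiles S.p.A.
Direct interest in Larkspur Textiles S.p.A: 22%.
Aggregating (R3): 21.150225% + 22% = 43.150225%.

43.150225%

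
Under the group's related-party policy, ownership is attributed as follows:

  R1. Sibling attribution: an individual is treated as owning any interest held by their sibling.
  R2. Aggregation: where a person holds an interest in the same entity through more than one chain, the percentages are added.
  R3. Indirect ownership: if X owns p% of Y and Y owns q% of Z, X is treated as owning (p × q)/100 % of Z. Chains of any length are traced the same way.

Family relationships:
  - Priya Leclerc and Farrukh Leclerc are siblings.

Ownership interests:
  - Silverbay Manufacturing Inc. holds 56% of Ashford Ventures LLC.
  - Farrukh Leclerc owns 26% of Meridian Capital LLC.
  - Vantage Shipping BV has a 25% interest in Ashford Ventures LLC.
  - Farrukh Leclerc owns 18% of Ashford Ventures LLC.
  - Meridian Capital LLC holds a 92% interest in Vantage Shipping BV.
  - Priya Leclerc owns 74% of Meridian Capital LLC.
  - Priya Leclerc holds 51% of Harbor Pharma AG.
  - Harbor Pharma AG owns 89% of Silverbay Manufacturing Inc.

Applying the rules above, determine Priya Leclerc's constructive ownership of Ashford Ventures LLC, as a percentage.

66.4184%

By sibling attribution (R1), Priya Leclerc is treated as also owning Farrukh Leclerc's interest in Meridian Capital LLC, giving 74% + 26% = 100%.
By sibling attribution (R1), Priya Leclerc is treated as owning Farrukh Leclerc's 18% interest in Ashford Ventures LLC.
Chain via Meridian Capital LLC → Vantage Shipping BV (R3): 100% × 92% × 25% = 23% of Ashford Ventures LLC.
Chain via Harbor Pharma AG → Silverbay Manufacturing Inc. (R3): 51% × 89% × 56% = 25.4184% of Ashford Ventures LLC.
Direct interest in Ashford Ventures LLC: 18%.
Aggregating (R2): 23% + 25.4184% + 18% = 66.4184%.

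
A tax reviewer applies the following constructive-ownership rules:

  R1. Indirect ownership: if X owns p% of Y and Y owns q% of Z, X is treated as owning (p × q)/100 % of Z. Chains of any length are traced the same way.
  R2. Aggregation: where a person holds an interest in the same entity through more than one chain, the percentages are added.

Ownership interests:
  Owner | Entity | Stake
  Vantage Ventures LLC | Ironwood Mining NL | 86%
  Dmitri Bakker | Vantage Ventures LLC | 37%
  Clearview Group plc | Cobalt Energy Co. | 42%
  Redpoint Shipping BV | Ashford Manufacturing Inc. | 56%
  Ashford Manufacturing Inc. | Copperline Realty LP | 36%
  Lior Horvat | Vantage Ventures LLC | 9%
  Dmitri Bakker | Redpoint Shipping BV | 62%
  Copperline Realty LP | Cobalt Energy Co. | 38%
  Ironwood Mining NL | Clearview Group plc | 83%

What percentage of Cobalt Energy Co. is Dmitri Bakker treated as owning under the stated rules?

15.842148%

Chain via Vantage Ventures LLC → Ironwood Mining NL → Clearview Group plc (R1): 37% × 86% × 83% × 42% = 11.092452% of Cobalt Energy Co.
Chain via Redpoint Shipping BV → Ashford Manufacturing Inc. → Copperline Realty LP (R1): 62% × 56% × 36% × 38% = 4.749696% of Cobalt Energy Co.
Aggregating (R2): 11.092452% + 4.749696% = 15.842148%.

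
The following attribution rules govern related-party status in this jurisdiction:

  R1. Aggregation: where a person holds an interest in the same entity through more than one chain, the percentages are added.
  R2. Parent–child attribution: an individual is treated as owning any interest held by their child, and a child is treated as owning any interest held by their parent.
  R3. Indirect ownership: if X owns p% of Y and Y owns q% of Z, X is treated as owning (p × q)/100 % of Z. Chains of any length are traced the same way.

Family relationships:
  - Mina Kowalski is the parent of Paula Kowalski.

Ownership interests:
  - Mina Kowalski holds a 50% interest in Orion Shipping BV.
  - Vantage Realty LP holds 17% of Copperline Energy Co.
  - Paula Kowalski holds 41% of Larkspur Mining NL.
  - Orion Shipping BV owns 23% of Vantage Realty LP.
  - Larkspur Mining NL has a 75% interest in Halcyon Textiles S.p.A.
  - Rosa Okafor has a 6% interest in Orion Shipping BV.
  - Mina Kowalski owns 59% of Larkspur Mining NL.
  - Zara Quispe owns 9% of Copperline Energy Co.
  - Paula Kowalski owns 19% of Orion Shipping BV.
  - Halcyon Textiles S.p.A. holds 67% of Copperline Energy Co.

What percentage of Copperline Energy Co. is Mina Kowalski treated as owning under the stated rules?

By parent–child attribution (R2), Mina Kowalski is treated as also owning Paula Kowalski's interest in Orion Shipping BV, giving 50% + 19% = 69%.
By parent–child attribution (R2), Mina Kowalski is treated as also owning Paula Kowalski's interest in Larkspur Mining NL, giving 59% + 41% = 100%.
Chain via Orion Shipping BV → Vantage Realty LP (R3): 69% × 23% × 17% = 2.6979% of Copperline Energy Co.
Chain via Larkspur Mining NL → Halcyon Textiles S.p.A. (R3): 100% × 75% × 67% = 50.25% of Copperline Energy Co.
Aggregating (R1): 2.6979% + 50.25% = 52.9479%.

52.9479%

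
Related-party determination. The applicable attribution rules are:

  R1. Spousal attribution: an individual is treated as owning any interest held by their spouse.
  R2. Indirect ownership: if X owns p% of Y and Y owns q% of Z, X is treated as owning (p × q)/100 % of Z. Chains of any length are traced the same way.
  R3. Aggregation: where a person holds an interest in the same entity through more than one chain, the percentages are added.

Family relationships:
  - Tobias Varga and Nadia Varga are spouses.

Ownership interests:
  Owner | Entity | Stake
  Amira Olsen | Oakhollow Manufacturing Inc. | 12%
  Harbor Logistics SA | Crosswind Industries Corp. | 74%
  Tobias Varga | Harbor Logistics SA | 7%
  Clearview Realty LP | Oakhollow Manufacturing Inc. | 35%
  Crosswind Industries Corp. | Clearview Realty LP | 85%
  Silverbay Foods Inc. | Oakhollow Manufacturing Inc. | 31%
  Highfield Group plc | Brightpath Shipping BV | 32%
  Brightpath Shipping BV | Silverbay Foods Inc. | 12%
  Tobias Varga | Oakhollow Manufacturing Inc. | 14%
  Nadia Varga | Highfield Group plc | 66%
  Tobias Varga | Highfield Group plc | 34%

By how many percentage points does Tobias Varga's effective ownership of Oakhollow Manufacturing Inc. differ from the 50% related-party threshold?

By spousal attribution (R1), Tobias Varga is treated as also owning Nadia Varga's interest in Highfield Group plc, giving 34% + 66% = 100%.
Chain via Highfield Group plc → Brightpath Shipping BV → Silverbay Foods Inc. (R2): 100% × 32% × 12% × 31% = 1.1904% of Oakhollow Manufacturing Inc.
Chain via Harbor Logistics SA → Crosswind Industries Corp. → Clearview Realty LP (R2): 7% × 74% × 85% × 35% = 1.54105% of Oakhollow Manufacturing Inc.
Direct interest in Oakhollow Manufacturing Inc: 14%.
Aggregating (R3): 1.1904% + 1.54105% + 14% = 16.73145%.
16.73145% falls short of the 50% threshold by 33.26855 percentage points.

33.26855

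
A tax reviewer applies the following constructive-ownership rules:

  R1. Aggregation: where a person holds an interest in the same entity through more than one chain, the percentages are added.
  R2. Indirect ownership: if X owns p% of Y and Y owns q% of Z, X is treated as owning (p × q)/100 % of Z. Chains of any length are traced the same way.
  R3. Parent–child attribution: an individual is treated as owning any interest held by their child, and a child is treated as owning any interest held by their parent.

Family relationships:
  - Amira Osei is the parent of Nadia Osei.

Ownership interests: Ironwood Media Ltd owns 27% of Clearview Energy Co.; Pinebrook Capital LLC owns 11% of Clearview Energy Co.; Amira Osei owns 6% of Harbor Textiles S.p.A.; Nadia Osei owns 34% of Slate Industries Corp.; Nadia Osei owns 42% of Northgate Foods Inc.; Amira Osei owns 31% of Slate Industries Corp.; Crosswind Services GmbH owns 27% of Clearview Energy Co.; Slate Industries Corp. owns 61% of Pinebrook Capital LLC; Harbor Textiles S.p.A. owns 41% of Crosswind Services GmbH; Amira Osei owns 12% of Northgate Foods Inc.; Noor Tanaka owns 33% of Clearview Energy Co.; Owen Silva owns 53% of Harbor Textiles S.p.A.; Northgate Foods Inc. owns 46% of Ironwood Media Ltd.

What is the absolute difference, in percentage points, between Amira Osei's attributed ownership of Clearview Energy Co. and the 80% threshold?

By parent–child attribution (R3), Amira Osei is treated as also owning Nadia Osei's interest in Slate Industries Corp, giving 31% + 34% = 65%.
By parent–child attribution (R3), Amira Osei is treated as also owning Nadia Osei's interest in Northgate Foods Inc, giving 12% + 42% = 54%.
Chain via Slate Industries Corp. → Pinebrook Capital LLC (R2): 65% × 61% × 11% = 4.3615% of Clearview Energy Co.
Chain via Northgate Foods Inc. → Ironwood Media Ltd (R2): 54% × 46% × 27% = 6.7068% of Clearview Energy Co.
Chain via Harbor Textiles S.p.A. → Crosswind Services GmbH (R2): 6% × 41% × 27% = 0.6642% of Clearview Energy Co.
Aggregating (R1): 4.3615% + 6.7068% + 0.6642% = 11.7325%.
11.7325% falls short of the 80% threshold by 68.2675 percentage points.

68.2675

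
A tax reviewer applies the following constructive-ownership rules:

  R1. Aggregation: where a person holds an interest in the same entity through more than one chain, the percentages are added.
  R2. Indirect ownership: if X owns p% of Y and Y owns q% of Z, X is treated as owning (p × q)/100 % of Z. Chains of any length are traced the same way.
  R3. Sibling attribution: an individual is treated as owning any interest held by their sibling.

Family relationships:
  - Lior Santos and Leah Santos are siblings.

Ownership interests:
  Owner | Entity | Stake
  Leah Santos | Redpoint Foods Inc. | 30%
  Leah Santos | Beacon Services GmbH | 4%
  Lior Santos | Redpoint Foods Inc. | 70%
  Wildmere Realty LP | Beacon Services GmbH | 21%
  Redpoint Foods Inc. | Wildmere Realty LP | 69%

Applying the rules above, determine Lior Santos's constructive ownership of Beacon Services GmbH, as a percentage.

By sibling attribution (R3), Lior Santos is treated as also owning Leah Santos's interest in Redpoint Foods Inc, giving 70% + 30% = 100%.
By sibling attribution (R3), Lior Santos is treated as owning Leah Santos's 4% interest in Beacon Services GmbH.
Chain via Redpoint Foods Inc. → Wildmere Realty LP (R2): 100% × 69% × 21% = 14.49% of Beacon Services GmbH.
Direct interest in Beacon Services GmbH: 4%.
Aggregating (R1): 14.49% + 4% = 18.49%.

18.49%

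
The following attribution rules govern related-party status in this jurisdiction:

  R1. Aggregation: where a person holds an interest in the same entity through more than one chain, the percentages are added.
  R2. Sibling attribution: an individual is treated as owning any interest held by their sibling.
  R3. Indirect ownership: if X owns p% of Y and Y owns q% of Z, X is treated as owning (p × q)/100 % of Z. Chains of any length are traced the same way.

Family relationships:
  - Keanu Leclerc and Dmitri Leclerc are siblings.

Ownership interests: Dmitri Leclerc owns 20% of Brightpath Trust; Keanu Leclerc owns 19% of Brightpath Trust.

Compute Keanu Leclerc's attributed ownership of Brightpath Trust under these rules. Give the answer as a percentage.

By sibling attribution (R2), Keanu Leclerc is treated as also owning Dmitri Leclerc's interest in Brightpath Trust, giving 19% + 20% = 39%.
Direct interest in Brightpath Trust: 39%.

39%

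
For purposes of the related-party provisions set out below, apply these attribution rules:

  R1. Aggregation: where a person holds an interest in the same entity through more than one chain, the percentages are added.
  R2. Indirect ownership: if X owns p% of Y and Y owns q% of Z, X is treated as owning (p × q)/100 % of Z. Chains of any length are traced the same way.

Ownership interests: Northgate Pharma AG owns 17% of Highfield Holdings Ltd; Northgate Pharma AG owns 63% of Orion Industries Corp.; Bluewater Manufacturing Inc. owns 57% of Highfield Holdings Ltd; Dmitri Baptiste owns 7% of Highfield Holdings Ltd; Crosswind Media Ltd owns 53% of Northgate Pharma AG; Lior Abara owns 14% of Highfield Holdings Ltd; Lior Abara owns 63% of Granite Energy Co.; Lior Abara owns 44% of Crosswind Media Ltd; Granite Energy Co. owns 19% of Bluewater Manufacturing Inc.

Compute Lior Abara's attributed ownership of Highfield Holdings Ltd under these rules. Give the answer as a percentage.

Chain via Granite Energy Co. → Bluewater Manufacturing Inc. (R2): 63% × 19% × 57% = 6.8229% of Highfield Holdings Ltd.
Chain via Crosswind Media Ltd → Northgate Pharma AG (R2): 44% × 53% × 17% = 3.9644% of Highfield Holdings Ltd.
Direct interest in Highfield Holdings Ltd: 14%.
Aggregating (R1): 6.8229% + 3.9644% + 14% = 24.7873%.

24.7873%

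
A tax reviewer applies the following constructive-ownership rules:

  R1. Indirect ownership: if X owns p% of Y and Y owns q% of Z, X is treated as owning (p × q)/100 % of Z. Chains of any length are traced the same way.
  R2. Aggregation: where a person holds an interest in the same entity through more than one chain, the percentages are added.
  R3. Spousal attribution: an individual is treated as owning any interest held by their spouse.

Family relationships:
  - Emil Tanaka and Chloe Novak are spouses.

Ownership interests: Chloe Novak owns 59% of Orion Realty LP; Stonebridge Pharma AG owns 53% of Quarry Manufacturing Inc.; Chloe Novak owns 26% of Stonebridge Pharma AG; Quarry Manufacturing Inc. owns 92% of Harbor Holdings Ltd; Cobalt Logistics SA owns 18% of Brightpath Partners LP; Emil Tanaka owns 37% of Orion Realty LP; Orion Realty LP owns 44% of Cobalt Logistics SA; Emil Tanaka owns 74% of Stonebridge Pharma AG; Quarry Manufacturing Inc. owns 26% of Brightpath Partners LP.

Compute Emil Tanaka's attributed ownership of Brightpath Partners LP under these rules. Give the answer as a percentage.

21.3832%

By spousal attribution (R3), Emil Tanaka is treated as also owning Chloe Novak's interest in Stonebridge Pharma AG, giving 74% + 26% = 100%.
By spousal attribution (R3), Emil Tanaka is treated as also owning Chloe Novak's interest in Orion Realty LP, giving 37% + 59% = 96%.
Chain via Stonebridge Pharma AG → Quarry Manufacturing Inc. (R1): 100% × 53% × 26% = 13.78% of Brightpath Partners LP.
Chain via Orion Realty LP → Cobalt Logistics SA (R1): 96% × 44% × 18% = 7.6032% of Brightpath Partners LP.
Aggregating (R2): 13.78% + 7.6032% = 21.3832%.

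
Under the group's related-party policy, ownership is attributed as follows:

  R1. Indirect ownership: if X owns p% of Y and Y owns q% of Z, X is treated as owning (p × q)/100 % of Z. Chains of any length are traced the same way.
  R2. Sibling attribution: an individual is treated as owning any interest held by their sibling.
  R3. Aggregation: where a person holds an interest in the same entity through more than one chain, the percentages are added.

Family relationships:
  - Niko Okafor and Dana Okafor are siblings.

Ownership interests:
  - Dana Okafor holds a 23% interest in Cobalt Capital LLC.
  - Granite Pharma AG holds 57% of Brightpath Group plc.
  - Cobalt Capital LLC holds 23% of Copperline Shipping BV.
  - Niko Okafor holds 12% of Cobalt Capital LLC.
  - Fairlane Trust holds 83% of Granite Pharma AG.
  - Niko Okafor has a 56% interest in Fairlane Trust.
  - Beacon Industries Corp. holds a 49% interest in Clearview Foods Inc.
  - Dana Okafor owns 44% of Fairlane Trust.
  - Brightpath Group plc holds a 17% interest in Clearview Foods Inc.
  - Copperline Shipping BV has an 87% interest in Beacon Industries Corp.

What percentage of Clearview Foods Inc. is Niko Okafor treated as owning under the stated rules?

By sibling attribution (R2), Niko Okafor is treated as also owning Dana Okafor's interest in Cobalt Capital LLC, giving 12% + 23% = 35%.
By sibling attribution (R2), Niko Okafor is treated as also owning Dana Okafor's interest in Fairlane Trust, giving 56% + 44% = 100%.
Chain via Cobalt Capital LLC → Copperline Shipping BV → Beacon Industries Corp. (R1): 35% × 23% × 87% × 49% = 3.431715% of Clearview Foods Inc.
Chain via Fairlane Trust → Granite Pharma AG → Brightpath Group plc (R1): 100% × 83% × 57% × 17% = 8.0427% of Clearview Foods Inc.
Aggregating (R3): 3.431715% + 8.0427% = 11.474415%.

11.474415%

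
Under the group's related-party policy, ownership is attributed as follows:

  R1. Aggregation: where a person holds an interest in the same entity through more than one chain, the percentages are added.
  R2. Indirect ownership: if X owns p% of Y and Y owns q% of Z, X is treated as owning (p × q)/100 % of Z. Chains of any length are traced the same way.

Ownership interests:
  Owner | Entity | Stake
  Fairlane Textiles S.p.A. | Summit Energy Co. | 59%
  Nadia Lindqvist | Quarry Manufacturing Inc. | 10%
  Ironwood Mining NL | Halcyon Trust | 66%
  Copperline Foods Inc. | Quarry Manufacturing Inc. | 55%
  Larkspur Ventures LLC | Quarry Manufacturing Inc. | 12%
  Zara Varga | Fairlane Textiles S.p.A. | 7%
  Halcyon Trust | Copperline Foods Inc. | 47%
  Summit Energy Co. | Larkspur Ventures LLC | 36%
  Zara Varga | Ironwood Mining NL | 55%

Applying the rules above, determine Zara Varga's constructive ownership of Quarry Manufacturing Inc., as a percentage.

9.561966%

Chain via Ironwood Mining NL → Halcyon Trust → Copperline Foods Inc. (R2): 55% × 66% × 47% × 55% = 9.38355% of Quarry Manufacturing Inc.
Chain via Fairlane Textiles S.p.A. → Summit Energy Co. → Larkspur Ventures LLC (R2): 7% × 59% × 36% × 12% = 0.178416% of Quarry Manufacturing Inc.
Aggregating (R1): 9.38355% + 0.178416% = 9.561966%.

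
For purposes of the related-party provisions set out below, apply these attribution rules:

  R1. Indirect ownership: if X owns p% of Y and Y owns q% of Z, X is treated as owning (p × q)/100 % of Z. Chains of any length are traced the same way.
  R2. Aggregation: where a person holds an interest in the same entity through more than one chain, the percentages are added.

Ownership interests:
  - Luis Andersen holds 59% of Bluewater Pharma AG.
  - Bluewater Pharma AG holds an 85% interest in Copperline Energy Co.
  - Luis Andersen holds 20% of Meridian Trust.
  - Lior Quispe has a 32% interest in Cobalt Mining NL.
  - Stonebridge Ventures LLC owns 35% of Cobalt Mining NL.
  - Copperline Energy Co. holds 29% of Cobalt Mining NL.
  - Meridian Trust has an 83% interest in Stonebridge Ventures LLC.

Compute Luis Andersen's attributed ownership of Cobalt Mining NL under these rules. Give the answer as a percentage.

20.3535%

Chain via Meridian Trust → Stonebridge Ventures LLC (R1): 20% × 83% × 35% = 5.81% of Cobalt Mining NL.
Chain via Bluewater Pharma AG → Copperline Energy Co. (R1): 59% × 85% × 29% = 14.5435% of Cobalt Mining NL.
Aggregating (R2): 5.81% + 14.5435% = 20.3535%.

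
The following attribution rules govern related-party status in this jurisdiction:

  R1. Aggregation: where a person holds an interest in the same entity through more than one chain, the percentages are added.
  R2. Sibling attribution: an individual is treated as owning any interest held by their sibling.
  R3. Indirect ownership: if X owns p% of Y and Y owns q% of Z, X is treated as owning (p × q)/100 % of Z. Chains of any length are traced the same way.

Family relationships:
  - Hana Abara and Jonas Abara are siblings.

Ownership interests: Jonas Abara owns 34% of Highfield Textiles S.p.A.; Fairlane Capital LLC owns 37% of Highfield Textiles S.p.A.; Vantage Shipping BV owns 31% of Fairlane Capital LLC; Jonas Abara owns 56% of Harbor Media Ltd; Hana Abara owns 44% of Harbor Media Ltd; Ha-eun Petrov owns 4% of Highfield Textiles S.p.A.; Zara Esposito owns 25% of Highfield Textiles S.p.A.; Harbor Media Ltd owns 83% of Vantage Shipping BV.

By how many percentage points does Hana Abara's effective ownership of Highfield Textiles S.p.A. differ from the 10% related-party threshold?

By sibling attribution (R2), Hana Abara is treated as also owning Jonas Abara's interest in Harbor Media Ltd, giving 44% + 56% = 100%.
By sibling attribution (R2), Hana Abara is treated as owning Jonas Abara's 34% interest in Highfield Textiles S.p.A.
Chain via Harbor Media Ltd → Vantage Shipping BV → Fairlane Capital LLC (R3): 100% × 83% × 31% × 37% = 9.5201% of Highfield Textiles S.p.A.
Direct interest in Highfield Textiles S.p.A: 34%.
Aggregating (R1): 9.5201% + 34% = 43.5201%.
43.5201% exceeds the 10% threshold by 33.5201 percentage points.

33.5201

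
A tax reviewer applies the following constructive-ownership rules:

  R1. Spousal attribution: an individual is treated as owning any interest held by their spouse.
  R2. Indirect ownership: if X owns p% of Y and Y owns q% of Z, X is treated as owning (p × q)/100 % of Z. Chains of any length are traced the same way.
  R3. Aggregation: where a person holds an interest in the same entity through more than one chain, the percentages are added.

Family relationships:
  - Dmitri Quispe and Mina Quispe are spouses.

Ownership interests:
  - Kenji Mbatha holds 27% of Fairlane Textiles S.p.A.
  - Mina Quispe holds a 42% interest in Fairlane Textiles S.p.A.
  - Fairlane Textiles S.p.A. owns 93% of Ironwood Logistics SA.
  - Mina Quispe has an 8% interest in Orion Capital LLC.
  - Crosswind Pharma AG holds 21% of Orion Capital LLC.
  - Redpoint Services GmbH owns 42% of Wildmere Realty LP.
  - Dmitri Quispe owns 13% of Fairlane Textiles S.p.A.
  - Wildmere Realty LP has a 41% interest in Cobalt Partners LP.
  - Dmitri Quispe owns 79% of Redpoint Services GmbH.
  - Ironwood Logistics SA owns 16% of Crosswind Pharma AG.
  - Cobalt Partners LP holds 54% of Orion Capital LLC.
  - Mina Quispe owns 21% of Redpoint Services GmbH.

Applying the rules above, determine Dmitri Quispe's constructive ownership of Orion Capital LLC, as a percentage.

By spousal attribution (R1), Dmitri Quispe is treated as also owning Mina Quispe's interest in Fairlane Textiles S.p.A, giving 13% + 42% = 55%.
By spousal attribution (R1), Dmitri Quispe is treated as also owning Mina Quispe's interest in Redpoint Services GmbH, giving 79% + 21% = 100%.
By spousal attribution (R1), Dmitri Quispe is treated as owning Mina Quispe's 8% interest in Orion Capital LLC.
Chain via Fairlane Textiles S.p.A. → Ironwood Logistics SA → Crosswind Pharma AG (R2): 55% × 93% × 16% × 21% = 1.71864% of Orion Capital LLC.
Chain via Redpoint Services GmbH → Wildmere Realty LP → Cobalt Partners LP (R2): 100% × 42% × 41% × 54% = 9.2988% of Orion Capital LLC.
Direct interest in Orion Capital LLC: 8%.
Aggregating (R3): 1.71864% + 9.2988% + 8% = 19.01744%.

19.01744%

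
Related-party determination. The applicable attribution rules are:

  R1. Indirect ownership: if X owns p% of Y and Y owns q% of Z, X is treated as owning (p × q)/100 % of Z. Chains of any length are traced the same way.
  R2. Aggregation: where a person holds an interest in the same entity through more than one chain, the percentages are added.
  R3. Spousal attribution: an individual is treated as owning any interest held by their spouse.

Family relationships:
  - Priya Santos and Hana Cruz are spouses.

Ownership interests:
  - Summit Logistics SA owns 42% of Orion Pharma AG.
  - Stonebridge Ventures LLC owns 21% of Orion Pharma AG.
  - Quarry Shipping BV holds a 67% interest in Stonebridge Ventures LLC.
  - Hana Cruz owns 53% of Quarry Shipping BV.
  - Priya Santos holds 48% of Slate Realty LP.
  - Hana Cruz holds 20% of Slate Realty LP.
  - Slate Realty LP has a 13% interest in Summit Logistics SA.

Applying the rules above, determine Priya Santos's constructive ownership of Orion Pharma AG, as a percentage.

By spousal attribution (R3), Priya Santos is treated as also owning Hana Cruz's interest in Slate Realty LP, giving 48% + 20% = 68%.
By spousal attribution (R3), Priya Santos is treated as owning Hana Cruz's 53% interest in Quarry Shipping BV.
Chain via Slate Realty LP → Summit Logistics SA (R1): 68% × 13% × 42% = 3.7128% of Orion Pharma AG.
Chain via Quarry Shipping BV → Stonebridge Ventures LLC (R1): 53% × 67% × 21% = 7.4571% of Orion Pharma AG.
Aggregating (R2): 3.7128% + 7.4571% = 11.1699%.

11.1699%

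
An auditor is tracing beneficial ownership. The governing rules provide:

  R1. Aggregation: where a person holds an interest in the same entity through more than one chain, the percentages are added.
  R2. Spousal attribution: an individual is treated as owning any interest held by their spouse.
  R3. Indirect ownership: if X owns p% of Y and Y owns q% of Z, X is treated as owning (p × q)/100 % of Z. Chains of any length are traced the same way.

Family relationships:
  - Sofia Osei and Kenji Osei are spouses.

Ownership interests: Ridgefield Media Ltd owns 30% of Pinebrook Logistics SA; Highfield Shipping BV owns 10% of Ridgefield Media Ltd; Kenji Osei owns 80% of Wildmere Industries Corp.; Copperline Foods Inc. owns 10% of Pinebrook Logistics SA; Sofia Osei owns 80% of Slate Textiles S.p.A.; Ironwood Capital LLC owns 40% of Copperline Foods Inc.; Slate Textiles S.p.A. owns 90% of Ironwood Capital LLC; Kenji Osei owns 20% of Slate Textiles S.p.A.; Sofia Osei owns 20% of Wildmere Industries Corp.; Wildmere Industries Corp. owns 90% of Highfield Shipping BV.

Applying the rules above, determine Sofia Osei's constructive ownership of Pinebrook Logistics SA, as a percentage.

By spousal attribution (R2), Sofia Osei is treated as also owning Kenji Osei's interest in Wildmere Industries Corp, giving 20% + 80% = 100%.
By spousal attribution (R2), Sofia Osei is treated as also owning Kenji Osei's interest in Slate Textiles S.p.A, giving 80% + 20% = 100%.
Chain via Wildmere Industries Corp. → Highfield Shipping BV → Ridgefield Media Ltd (R3): 100% × 90% × 10% × 30% = 2.7% of Pinebrook Logistics SA.
Chain via Slate Textiles S.p.A. → Ironwood Capital LLC → Copperline Foods Inc. (R3): 100% × 90% × 40% × 10% = 3.6% of Pinebrook Logistics SA.
Aggregating (R1): 2.7% + 3.6% = 6.3%.

6.3%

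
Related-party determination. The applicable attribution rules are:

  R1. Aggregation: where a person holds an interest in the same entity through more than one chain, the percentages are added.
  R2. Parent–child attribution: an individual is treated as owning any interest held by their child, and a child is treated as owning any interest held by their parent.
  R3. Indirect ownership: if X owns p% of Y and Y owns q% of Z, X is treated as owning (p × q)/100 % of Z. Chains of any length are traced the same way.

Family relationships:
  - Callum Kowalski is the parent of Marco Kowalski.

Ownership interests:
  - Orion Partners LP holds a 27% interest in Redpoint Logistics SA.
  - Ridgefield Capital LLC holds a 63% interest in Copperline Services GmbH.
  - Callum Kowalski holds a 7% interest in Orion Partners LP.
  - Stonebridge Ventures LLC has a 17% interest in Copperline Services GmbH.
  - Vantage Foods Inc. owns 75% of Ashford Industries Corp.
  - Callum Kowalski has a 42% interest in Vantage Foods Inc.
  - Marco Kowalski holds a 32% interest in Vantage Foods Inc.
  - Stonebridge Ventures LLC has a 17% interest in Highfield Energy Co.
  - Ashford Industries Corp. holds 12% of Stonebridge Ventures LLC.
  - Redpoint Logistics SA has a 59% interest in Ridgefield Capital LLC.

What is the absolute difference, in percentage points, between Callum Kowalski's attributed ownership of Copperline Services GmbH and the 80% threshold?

78.165287

By parent–child attribution (R2), Callum Kowalski is treated as also owning Marco Kowalski's interest in Vantage Foods Inc, giving 42% + 32% = 74%.
Chain via Orion Partners LP → Redpoint Logistics SA → Ridgefield Capital LLC (R3): 7% × 27% × 59% × 63% = 0.702513% of Copperline Services GmbH.
Chain via Vantage Foods Inc. → Ashford Industries Corp. → Stonebridge Ventures LLC (R3): 74% × 75% × 12% × 17% = 1.1322% of Copperline Services GmbH.
Aggregating (R1): 0.702513% + 1.1322% = 1.834713%.
1.834713% falls short of the 80% threshold by 78.165287 percentage points.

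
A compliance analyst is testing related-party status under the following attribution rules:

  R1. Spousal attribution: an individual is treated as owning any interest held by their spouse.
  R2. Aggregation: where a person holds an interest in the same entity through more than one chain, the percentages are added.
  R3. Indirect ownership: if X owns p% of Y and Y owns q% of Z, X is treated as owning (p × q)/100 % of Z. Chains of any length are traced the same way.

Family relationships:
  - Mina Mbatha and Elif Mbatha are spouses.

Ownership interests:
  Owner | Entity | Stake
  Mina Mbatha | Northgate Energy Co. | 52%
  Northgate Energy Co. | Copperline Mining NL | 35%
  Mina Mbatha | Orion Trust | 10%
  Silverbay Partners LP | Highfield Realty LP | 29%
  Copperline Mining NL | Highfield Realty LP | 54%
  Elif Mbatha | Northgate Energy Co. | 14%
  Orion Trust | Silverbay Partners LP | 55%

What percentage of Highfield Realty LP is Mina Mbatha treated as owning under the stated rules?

14.069%

By spousal attribution (R1), Mina Mbatha is treated as also owning Elif Mbatha's interest in Northgate Energy Co, giving 52% + 14% = 66%.
Chain via Orion Trust → Silverbay Partners LP (R3): 10% × 55% × 29% = 1.595% of Highfield Realty LP.
Chain via Northgate Energy Co. → Copperline Mining NL (R3): 66% × 35% × 54% = 12.474% of Highfield Realty LP.
Aggregating (R2): 1.595% + 12.474% = 14.069%.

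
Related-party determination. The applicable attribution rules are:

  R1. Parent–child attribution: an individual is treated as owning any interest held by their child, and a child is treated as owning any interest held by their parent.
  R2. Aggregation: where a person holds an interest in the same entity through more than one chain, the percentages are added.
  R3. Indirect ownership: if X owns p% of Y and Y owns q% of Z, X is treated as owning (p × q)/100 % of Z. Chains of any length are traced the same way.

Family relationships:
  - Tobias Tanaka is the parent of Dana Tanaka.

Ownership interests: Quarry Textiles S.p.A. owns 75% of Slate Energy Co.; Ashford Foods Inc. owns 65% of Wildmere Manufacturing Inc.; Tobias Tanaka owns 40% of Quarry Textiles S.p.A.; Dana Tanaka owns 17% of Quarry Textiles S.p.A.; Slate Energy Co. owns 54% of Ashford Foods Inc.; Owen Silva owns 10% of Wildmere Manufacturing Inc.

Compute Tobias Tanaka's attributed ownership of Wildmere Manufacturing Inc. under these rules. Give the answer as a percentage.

By parent–child attribution (R1), Tobias Tanaka is treated as also owning Dana Tanaka's interest in Quarry Textiles S.p.A, giving 40% + 17% = 57%.
Chain via Quarry Textiles S.p.A. → Slate Energy Co. → Ashford Foods Inc. (R3): 57% × 75% × 54% × 65% = 15.00525% of Wildmere Manufacturing Inc.

15.00525%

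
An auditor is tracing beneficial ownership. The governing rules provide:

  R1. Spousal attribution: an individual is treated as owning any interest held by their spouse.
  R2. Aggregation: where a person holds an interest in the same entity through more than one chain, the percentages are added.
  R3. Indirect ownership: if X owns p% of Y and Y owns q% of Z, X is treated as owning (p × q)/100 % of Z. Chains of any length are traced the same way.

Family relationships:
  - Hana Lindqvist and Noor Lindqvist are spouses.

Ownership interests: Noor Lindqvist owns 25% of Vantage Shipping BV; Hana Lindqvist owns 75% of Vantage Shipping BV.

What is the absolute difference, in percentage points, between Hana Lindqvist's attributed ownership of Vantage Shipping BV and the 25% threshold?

75

By spousal attribution (R1), Hana Lindqvist is treated as also owning Noor Lindqvist's interest in Vantage Shipping BV, giving 75% + 25% = 100%.
Direct interest in Vantage Shipping BV: 100%.
100% exceeds the 25% threshold by 75 percentage points.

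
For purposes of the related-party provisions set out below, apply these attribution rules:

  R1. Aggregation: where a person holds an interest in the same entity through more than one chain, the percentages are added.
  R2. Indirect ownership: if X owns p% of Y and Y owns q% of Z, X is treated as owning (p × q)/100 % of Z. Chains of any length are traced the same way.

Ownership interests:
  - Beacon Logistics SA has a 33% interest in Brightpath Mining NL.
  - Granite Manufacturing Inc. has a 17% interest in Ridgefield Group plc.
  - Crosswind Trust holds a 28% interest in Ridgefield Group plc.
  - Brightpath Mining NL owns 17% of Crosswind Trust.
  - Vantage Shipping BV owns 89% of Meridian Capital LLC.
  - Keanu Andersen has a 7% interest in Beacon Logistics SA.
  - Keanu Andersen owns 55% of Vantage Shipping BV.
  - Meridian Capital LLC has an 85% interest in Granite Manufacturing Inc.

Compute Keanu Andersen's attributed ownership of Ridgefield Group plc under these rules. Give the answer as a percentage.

7.183231%

Chain via Beacon Logistics SA → Brightpath Mining NL → Crosswind Trust (R2): 7% × 33% × 17% × 28% = 0.109956% of Ridgefield Group plc.
Chain via Vantage Shipping BV → Meridian Capital LLC → Granite Manufacturing Inc. (R2): 55% × 89% × 85% × 17% = 7.073275% of Ridgefield Group plc.
Aggregating (R1): 0.109956% + 7.073275% = 7.183231%.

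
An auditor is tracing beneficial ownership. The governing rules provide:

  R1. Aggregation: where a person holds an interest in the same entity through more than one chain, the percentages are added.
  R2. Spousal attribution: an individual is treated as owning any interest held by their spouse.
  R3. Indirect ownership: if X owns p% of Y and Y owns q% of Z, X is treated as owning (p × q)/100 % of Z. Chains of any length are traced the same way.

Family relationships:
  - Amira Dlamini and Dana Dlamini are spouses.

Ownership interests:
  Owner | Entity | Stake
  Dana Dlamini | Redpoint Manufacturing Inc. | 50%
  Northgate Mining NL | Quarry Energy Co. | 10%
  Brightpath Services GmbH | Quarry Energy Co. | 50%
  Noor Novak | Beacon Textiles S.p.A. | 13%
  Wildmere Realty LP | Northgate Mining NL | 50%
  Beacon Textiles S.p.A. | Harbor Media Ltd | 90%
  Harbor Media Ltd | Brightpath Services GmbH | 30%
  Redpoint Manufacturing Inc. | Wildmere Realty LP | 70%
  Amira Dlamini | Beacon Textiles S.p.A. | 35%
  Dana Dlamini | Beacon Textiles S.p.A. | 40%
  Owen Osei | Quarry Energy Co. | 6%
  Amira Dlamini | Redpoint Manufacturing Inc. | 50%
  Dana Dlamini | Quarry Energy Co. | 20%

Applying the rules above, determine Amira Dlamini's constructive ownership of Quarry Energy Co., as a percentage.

33.625%

By spousal attribution (R2), Amira Dlamini is treated as also owning Dana Dlamini's interest in Beacon Textiles S.p.A, giving 35% + 40% = 75%.
By spousal attribution (R2), Amira Dlamini is treated as also owning Dana Dlamini's interest in Redpoint Manufacturing Inc, giving 50% + 50% = 100%.
By spousal attribution (R2), Amira Dlamini is treated as owning Dana Dlamini's 20% interest in Quarry Energy Co.
Chain via Beacon Textiles S.p.A. → Harbor Media Ltd → Brightpath Services GmbH (R3): 75% × 90% × 30% × 50% = 10.125% of Quarry Energy Co.
Chain via Redpoint Manufacturing Inc. → Wildmere Realty LP → Northgate Mining NL (R3): 100% × 70% × 50% × 10% = 3.5% of Quarry Energy Co.
Direct interest in Quarry Energy Co: 20%.
Aggregating (R1): 10.125% + 3.5% + 20% = 33.625%.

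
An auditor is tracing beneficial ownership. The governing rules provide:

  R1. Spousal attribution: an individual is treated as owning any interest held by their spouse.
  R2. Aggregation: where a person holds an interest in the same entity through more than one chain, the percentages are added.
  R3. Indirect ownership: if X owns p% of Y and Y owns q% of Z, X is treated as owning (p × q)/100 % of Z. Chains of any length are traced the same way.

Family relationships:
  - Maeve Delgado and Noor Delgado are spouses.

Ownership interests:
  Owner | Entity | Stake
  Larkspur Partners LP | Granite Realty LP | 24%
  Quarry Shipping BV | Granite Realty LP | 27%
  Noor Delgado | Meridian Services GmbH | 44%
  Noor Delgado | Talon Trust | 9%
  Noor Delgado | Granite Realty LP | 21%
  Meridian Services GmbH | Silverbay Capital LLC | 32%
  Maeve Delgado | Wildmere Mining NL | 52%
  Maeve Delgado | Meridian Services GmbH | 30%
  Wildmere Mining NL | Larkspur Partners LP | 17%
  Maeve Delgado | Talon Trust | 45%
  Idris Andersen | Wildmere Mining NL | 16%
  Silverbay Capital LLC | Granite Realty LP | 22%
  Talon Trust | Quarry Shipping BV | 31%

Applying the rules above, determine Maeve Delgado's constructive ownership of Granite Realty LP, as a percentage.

By spousal attribution (R1), Maeve Delgado is treated as also owning Noor Delgado's interest in Talon Trust, giving 45% + 9% = 54%.
By spousal attribution (R1), Maeve Delgado is treated as also owning Noor Delgado's interest in Meridian Services GmbH, giving 30% + 44% = 74%.
By spousal attribution (R1), Maeve Delgado is treated as owning Noor Delgado's 21% interest in Granite Realty LP.
Chain via Talon Trust → Quarry Shipping BV (R3): 54% × 31% × 27% = 4.5198% of Granite Realty LP.
Chain via Meridian Services GmbH → Silverbay Capital LLC (R3): 74% × 32% × 22% = 5.2096% of Granite Realty LP.
Chain via Wildmere Mining NL → Larkspur Partners LP (R3): 52% × 17% × 24% = 2.1216% of Granite Realty LP.
Direct interest in Granite Realty LP: 21%.
Aggregating (R2): 4.5198% + 5.2096% + 2.1216% + 21% = 32.851%.

32.851%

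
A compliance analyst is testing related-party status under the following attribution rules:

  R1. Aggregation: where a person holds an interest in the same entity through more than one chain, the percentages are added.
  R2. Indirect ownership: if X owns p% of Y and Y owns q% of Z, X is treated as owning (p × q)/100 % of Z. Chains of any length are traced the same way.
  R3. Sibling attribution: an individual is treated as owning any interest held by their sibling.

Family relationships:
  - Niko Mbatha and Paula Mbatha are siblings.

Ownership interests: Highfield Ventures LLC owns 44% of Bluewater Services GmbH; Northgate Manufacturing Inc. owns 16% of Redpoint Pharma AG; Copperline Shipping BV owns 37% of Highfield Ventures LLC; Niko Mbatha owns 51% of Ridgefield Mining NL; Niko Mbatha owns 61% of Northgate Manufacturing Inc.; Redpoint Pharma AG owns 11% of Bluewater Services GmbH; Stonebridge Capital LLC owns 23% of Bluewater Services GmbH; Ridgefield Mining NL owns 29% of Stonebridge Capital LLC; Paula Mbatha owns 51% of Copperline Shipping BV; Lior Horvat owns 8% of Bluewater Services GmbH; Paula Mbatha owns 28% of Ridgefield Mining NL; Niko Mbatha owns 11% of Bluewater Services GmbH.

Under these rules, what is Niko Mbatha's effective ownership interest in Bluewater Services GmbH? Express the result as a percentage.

25.6457%

By sibling attribution (R3), Niko Mbatha is treated as also owning Paula Mbatha's interest in Ridgefield Mining NL, giving 51% + 28% = 79%.
By sibling attribution (R3), Niko Mbatha is treated as owning Paula Mbatha's 51% interest in Copperline Shipping BV.
Chain via Northgate Manufacturing Inc. → Redpoint Pharma AG (R2): 61% × 16% × 11% = 1.0736% of Bluewater Services GmbH.
Chain via Ridgefield Mining NL → Stonebridge Capital LLC (R2): 79% × 29% × 23% = 5.2693% of Bluewater Services GmbH.
Direct interest in Bluewater Services GmbH: 11%.
Chain via Copperline Shipping BV → Highfield Ventures LLC (R2): 51% × 37% × 44% = 8.3028% of Bluewater Services GmbH.
Aggregating (R1): 1.0736% + 5.2693% + 11% + 8.3028% = 25.6457%.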